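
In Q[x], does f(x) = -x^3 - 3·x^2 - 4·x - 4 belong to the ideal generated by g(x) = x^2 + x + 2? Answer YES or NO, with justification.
In Q[x] the ideal (g) consists of all multiples of g, so f ∈ (g) iff g | f, i.e. iff the remainder of f on division by g is 0. Divide f by g (g is monic, so eliminate the leading term of the running remainder at each step):
  leading term -x^3: subtract (-x)·g(x) = -x^3 - x^2 - 2·x, leaving -2·x^2 - 2·x - 4
  leading term -2·x^2: subtract (-2)·g(x) = -2·x^2 - 2·x - 4, leaving 0
The remainder is 0, so f(x) = g(x) · h(x) with h(x) = -x - 2. Hence g | f, i.e. f ∈ (g).

Final answer: YES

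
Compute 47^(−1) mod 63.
Apply the extended Euclidean algorithm to (63, 47), tracking rows (r, s, t) with s·63 + t·47 = r. Each division r_prev = q·r_cur + r_new produces the new row as (previous row) − q·(current row):
  row A: (63, 1, 0)   [1·63 + 0·47 = 63]
  row B: (47, 0, 1)   [0·63 + 1·47 = 47]
  63 = 1·47 + 16   → row C = row A − 1·row B = (16, 1, −1)   [check: 1·63 − 1·47 = 16]
  47 = 2·16 + 15   → row D = row B − 2·row C = (15, −2, 3)   [check: −2·63 + 3·47 = 15]
  16 = 1·15 + 1   → row E = row C − 1·row D = (1, 3, −4)   [check: 3·63 − 4·47 = 1]
  15 = 15·1 + 0   → remainder 0, stop. gcd = 1 (last nonzero row E).
The gcd is 1, so 47 is invertible mod 63. The last nonzero row gives 3·63 − 4·47 = 1, so t = −4. So 47^(−1) ≡ −4 ≡ 59 (mod 63). Verify: 47 · 59 = 2773 ≡ 1 (mod 63). ✓

Final answer: 47^(−1) ≡ 59 (mod 63)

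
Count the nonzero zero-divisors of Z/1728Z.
Z/1728Z has 1151 nonzero zero-divisors

In Z/1728Z each nonzero element is either a unit (gcd with 1728 is 1) or a zero-divisor (gcd > 1). The number of units is φ(1728): factorise 1728 = 2^6 · 3^3, so φ(1728) = (2^6 − 2^5) · (3^3 − 3^2) = 32 · 18 = 576. The nonzero elements number 1728 − 1 = 1727. Hence the nonzero zero-divisors number 1727 − 576 = 1151.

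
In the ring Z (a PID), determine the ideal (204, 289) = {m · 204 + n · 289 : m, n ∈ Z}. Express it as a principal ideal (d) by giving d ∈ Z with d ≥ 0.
(204, 289) = (17); d = 17

In the PID Z, (a, b) is generated by gcd(a, b). Compute gcd(289, 204) with the extended Euclidean algorithm, tracking rows (r, s, t) with s·289 + t·204 = r:
  row A: (289, 1, 0)   [1·289 + 0·204 = 289]
  row B: (204, 0, 1)   [0·289 + 1·204 = 204]
  289 = 1·204 + 85   → row C = row A − 1·row B = (85, 1, −1)   [check: 1·289 − 1·204 = 85]
  204 = 2·85 + 34   → row D = row B − 2·row C = (34, −2, 3)   [check: −2·289 + 3·204 = 34]
  85 = 2·34 + 17   → row E = row C − 2·row D = (17, 5, −7)   [check: 5·289 − 7·204 = 17]
  34 = 2·17 + 0   → remainder 0, stop. gcd = 17 (last nonzero row E).
So gcd(204, 289) = 17, with Bézout identity 5·289 − 7·204 = 17. Containment (⊇): the Bézout identity exhibits 17 as an element of (204, 289), giving (17) ⊆ (204, 289). Containment (⊆): since 17 | 204 and 17 | 289 (204 = 17·12, 289 = 17·17), every Z-linear combination of 204 and 289 is divisible by 17, so (204, 289) ⊆ (17). Therefore (204, 289) = (17), d = 17.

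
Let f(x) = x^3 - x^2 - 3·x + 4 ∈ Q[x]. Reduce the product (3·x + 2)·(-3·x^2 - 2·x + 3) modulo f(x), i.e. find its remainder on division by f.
First multiply in Q[x] without reducing: a · b = -9·x^3 - 12·x^2 + 5·x + 6. Now divide by f(x) = x^3 - x^2 - 3·x + 4, eliminating the leading term at each step:
  leading term -9·x^3: subtract (-9)·f(x) = -9·x^3 + 9·x^2 + 27·x - 36, leaving -21·x^2 - 22·x + 42
The degree is now < 3, so this is the remainder. Hence a · b ≡ -21·x^2 - 22·x + 42 in Q[x]/(f).

Final answer: a · b ≡ -21·x^2 - 22·x + 42 (mod f(x))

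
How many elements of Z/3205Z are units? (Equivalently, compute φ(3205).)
Z/3205Z has φ(3205) = 2560 units

An element a ∈ Z/3205Z is a unit iff gcd(a, 3205) = 1, so the number of units is φ(3205). φ is multiplicative, with φ(p^e) = p^e − p^(e−1). Factorise 3205 = 5 · 641. Then
  φ(3205) = (5 − 1) · (641 − 1) = 4 · 640 = 2560.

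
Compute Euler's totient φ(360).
φ(360) = 96

φ is multiplicative, with φ(p^e) = p^e − p^(e−1). Factorise 360 = 2^3 · 3^2 · 5. Then
  φ(360) = (2^3 − 2^2) · (3^2 − 3^1) · (5 − 1) = 4 · 6 · 4 = 96.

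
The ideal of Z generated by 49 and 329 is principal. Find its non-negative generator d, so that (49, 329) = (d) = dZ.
In the PID Z, (a, b) is generated by gcd(a, b). Compute gcd(329, 49) with the extended Euclidean algorithm, tracking rows (r, s, t) with s·329 + t·49 = r:
  row A: (329, 1, 0)   [1·329 + 0·49 = 329]
  row B: (49, 0, 1)   [0·329 + 1·49 = 49]
  329 = 6·49 + 35   → row C = row A − 6·row B = (35, 1, −6)   [check: 1·329 − 6·49 = 35]
  49 = 1·35 + 14   → row D = row B − 1·row C = (14, −1, 7)   [check: −1·329 + 7·49 = 14]
  35 = 2·14 + 7   → row E = row C − 2·row D = (7, 3, −20)   [check: 3·329 − 20·49 = 7]
  14 = 2·7 + 0   → remainder 0, stop. gcd = 7 (last nonzero row E).
So gcd(49, 329) = 7, with Bézout identity 3·329 − 20·49 = 7. Containment (⊇): the Bézout identity exhibits 7 as an element of (49, 329), giving (7) ⊆ (49, 329). Containment (⊆): since 7 | 49 and 7 | 329 (49 = 7·7, 329 = 7·47), every Z-linear combination of 49 and 329 is divisible by 7, so (49, 329) ⊆ (7). Therefore (49, 329) = (7), d = 7.

Final answer: (49, 329) = (7); d = 7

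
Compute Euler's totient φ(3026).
φ is multiplicative, with φ(p^e) = p^e − p^(e−1). Factorise 3026 = 2 · 17 · 89. Then
  φ(3026) = (2 − 1) · (17 − 1) · (89 − 1) = 1 · 16 · 88 = 1408.

Final answer: φ(3026) = 1408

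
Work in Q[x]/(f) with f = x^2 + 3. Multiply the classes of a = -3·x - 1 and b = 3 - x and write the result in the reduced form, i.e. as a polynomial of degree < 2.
First multiply in Q[x] without reducing: a · b = 3·x^2 - 8·x - 3. Now divide by f(x) = x^2 + 3, eliminating the leading term at each step:
  leading term 3·x^2: subtract (3)·f(x) = 3·x^2 + 9, leaving -8·x - 12
The degree is now < 2, so this is the remainder. Hence a · b ≡ -8·x - 12 in Q[x]/(f).

Final answer: a · b ≡ -8·x - 12 (mod f(x))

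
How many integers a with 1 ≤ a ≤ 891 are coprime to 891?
540

The number of a ∈ {1, ..., 891} with gcd(a, 891) = 1 is by definition Euler's totient φ(891). φ is multiplicative, with φ(p^e) = p^e − p^(e−1). Factorise 891 = 3^4 · 11. Then
  φ(891) = (3^4 − 3^3) · (11 − 1) = 54 · 10 = 540.
So there are 540 such integers.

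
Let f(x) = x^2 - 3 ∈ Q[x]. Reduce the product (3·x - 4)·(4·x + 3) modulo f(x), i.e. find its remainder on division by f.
a · b ≡ 24 - 7·x (mod f(x))

First multiply in Q[x] without reducing: a · b = 12·x^2 - 7·x - 12. Now divide by f(x) = x^2 - 3, eliminating the leading term at each step:
  leading term 12·x^2: subtract (12)·f(x) = 12·x^2 - 36, leaving 24 - 7·x
The degree is now < 2, so this is the remainder. Hence a · b ≡ 24 - 7·x in Q[x]/(f).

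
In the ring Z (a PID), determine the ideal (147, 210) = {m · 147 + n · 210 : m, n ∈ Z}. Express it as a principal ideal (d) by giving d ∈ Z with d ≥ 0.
In the PID Z, (a, b) is generated by gcd(a, b). Compute gcd(210, 147) with the extended Euclidean algorithm, tracking rows (r, s, t) with s·210 + t·147 = r:
  row A: (210, 1, 0)   [1·210 + 0·147 = 210]
  row B: (147, 0, 1)   [0·210 + 1·147 = 147]
  210 = 1·147 + 63   → row C = row A − 1·row B = (63, 1, −1)   [check: 1·210 − 1·147 = 63]
  147 = 2·63 + 21   → row D = row B − 2·row C = (21, −2, 3)   [check: −2·210 + 3·147 = 21]
  63 = 3·21 + 0   → remainder 0, stop. gcd = 21 (last nonzero row D).
So gcd(147, 210) = 21, with Bézout identity −2·210 + 3·147 = 21. Containment (⊇): the Bézout identity exhibits 21 as an element of (147, 210), giving (21) ⊆ (147, 210). Containment (⊆): since 21 | 147 and 21 | 210 (147 = 21·7, 210 = 21·10), every Z-linear combination of 147 and 210 is divisible by 21, so (147, 210) ⊆ (21). Therefore (147, 210) = (21), d = 21.

Final answer: (147, 210) = (21); d = 21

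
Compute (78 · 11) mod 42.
Reduce the factors first: 78 ≡ 36 (mod 42), so 78 · 11 ≡ 36 · 11 (mod 42). 36 · 11 = 396. Dividing by 42: 396 = 9·42 + 18. So (78 · 11) mod 42 = 18.

Final answer: 18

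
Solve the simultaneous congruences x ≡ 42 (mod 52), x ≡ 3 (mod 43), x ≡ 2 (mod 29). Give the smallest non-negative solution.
x ≡ 58698 (mod 64844); the representative in [0, 64844) is 58698

The moduli 52, 43, 29 are pairwise coprime, so by the CRT there is a unique solution mod 52·43·29 = 64844.
Solve by successive substitution. Start with x ≡ 42 (mod 52).
  Combine with x ≡ 3 (mod 43): write x = 42 + 52·t and require 42 + 52·t ≡ 3 (mod 43), i.e. 52·t ≡ 3 − 42 ≡ 4 (mod 43). Since 52^(−1) ≡ 24 (mod 43) (52 ≡ 9 (mod 43)), t ≡ 24·4 ≡ 10 (mod 43). So x ≡ 42 + 52·10 = 562 (mod 2236).
  Combine with x ≡ 2 (mod 29): write x = 562 + 2236·t and require 562 + 2236·t ≡ 2 (mod 29), i.e. 2236·t ≡ 2 − 562 ≡ 20 (mod 29). Since 2236^(−1) ≡ 10 (mod 29) (2236 ≡ 3 (mod 29)), t ≡ 10·20 ≡ 26 (mod 29). So x ≡ 562 + 2236·26 = 58698 (mod 64844).
Unique solution in [0, 64844): x = 58698.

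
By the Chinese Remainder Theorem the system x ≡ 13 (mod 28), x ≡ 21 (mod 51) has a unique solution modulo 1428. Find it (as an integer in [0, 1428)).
The moduli 28, 51 are pairwise coprime, so by the CRT there is a unique solution mod 28·51 = 1428.
Solve by successive substitution. Start with x ≡ 13 (mod 28).
  Combine with x ≡ 21 (mod 51): write x = 13 + 28·t and require 13 + 28·t ≡ 21 (mod 51), i.e. 28·t ≡ 21 − 13 ≡ 8 (mod 51). Since 28^(−1) ≡ 31 (mod 51), t ≡ 31·8 ≡ 44 (mod 51). So x ≡ 13 + 28·44 = 1245 (mod 1428).
Unique solution in [0, 1428): x = 1245.

Final answer: x ≡ 1245 (mod 1428); the representative in [0, 1428) is 1245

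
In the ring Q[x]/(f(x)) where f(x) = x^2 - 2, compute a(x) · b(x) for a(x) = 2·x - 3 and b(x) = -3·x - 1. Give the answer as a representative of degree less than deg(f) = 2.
a · b ≡ 7·x - 9 (mod f(x))

First multiply in Q[x] without reducing: a · b = -6·x^2 + 7·x + 3. Now divide by f(x) = x^2 - 2, eliminating the leading term at each step:
  leading term -6·x^2: subtract (-6)·f(x) = 12 - 6·x^2, leaving 7·x - 9
The degree is now < 2, so this is the remainder. Hence a · b ≡ 7·x - 9 in Q[x]/(f).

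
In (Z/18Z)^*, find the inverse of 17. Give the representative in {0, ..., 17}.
17^(−1) ≡ 17 (mod 18)

Apply the extended Euclidean algorithm to (18, 17), tracking rows (r, s, t) with s·18 + t·17 = r. Each division r_prev = q·r_cur + r_new produces the new row as (previous row) − q·(current row):
  row A: (18, 1, 0)   [1·18 + 0·17 = 18]
  row B: (17, 0, 1)   [0·18 + 1·17 = 17]
  18 = 1·17 + 1   → row C = row A − 1·row B = (1, 1, −1)   [check: 1·18 − 1·17 = 1]
  17 = 17·1 + 0   → remainder 0, stop. gcd = 1 (last nonzero row C).
The gcd is 1, so 17 is invertible mod 18. The last nonzero row gives 1·18 − 1·17 = 1, so t = −1. So 17^(−1) ≡ −1 ≡ 17 (mod 18). Verify: 17 · 17 = 289 ≡ 1 (mod 18). ✓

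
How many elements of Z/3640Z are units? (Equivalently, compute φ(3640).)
An element a ∈ Z/3640Z is a unit iff gcd(a, 3640) = 1, so the number of units is φ(3640). φ is multiplicative, with φ(p^e) = p^e − p^(e−1). Factorise 3640 = 2^3 · 5 · 7 · 13. Then
  φ(3640) = (2^3 − 2^2) · (5 − 1) · (7 − 1) · (13 − 1) = 4 · 4 · 6 · 12 = 1152.

Final answer: Z/3640Z has φ(3640) = 1152 units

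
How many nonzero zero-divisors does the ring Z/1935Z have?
In Z/1935Z each nonzero element is either a unit (gcd with 1935 is 1) or a zero-divisor (gcd > 1). The number of units is φ(1935): factorise 1935 = 3^2 · 5 · 43, so φ(1935) = (3^2 − 3^1) · (5 − 1) · (43 − 1) = 6 · 4 · 42 = 1008. The nonzero elements number 1935 − 1 = 1934. Hence the nonzero zero-divisors number 1934 − 1008 = 926.

Final answer: Z/1935Z has 926 nonzero zero-divisors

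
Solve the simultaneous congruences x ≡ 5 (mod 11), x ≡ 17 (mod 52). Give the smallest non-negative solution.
The moduli 11, 52 are pairwise coprime, so by the CRT there is a unique solution mod 11·52 = 572.
Solve by successive substitution. Start with x ≡ 5 (mod 11).
  Combine with x ≡ 17 (mod 52): write x = 5 + 11·t and require 5 + 11·t ≡ 17 (mod 52), i.e. 11·t ≡ 17 − 5 ≡ 12 (mod 52). Since 11^(−1) ≡ 19 (mod 52), t ≡ 19·12 ≡ 20 (mod 52). So x ≡ 5 + 11·20 = 225 (mod 572).
Unique solution in [0, 572): x = 225.

Final answer: x ≡ 225 (mod 572); the representative in [0, 572) is 225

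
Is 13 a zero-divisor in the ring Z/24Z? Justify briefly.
NO

gcd(13, 24) = 1, so 13 is a unit in Z/24Z (it has a multiplicative inverse). A unit cannot be a zero-divisor: if 13·b ≡ 0 then multiplying both sides by 13^(−1) gives b ≡ 0. So 13 is not a zero-divisor.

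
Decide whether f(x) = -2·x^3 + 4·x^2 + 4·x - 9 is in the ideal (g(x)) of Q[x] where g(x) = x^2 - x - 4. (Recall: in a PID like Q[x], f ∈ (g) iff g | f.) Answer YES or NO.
In Q[x] the ideal (g) consists of all multiples of g, so f ∈ (g) iff g | f, i.e. iff the remainder of f on division by g is 0. Divide f by g (g is monic, so eliminate the leading term of the running remainder at each step):
  leading term -2·x^3: subtract (-2·x)·g(x) = -2·x^3 + 2·x^2 + 8·x, leaving 2·x^2 - 4·x - 9
  leading term 2·x^2: subtract (2)·g(x) = 2·x^2 - 2·x - 8, leaving -2·x - 1
The remainder r(x) = -2·x - 1 ≠ 0 (and deg r < deg g), so g ∤ f, i.e. f ∉ (g).

Final answer: NO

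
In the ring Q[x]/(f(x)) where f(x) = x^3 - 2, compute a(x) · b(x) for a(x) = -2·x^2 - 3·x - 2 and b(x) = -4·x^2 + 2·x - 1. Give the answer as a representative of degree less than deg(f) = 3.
a · b ≡ 4·x^2 + 15·x + 18 (mod f(x))

First multiply in Q[x] without reducing: a · b = 8·x^4 + 8·x^3 + 4·x^2 - x + 2. Now divide by f(x) = x^3 - 2, eliminating the leading term at each step:
  leading term 8·x^4: subtract (8·x)·f(x) = 8·x^4 - 16·x, leaving 8·x^3 + 4·x^2 + 15·x + 2
  leading term 8·x^3: subtract (8)·f(x) = 8·x^3 - 16, leaving 4·x^2 + 15·x + 18
The degree is now < 3, so this is the remainder. Hence a · b ≡ 4·x^2 + 15·x + 18 in Q[x]/(f).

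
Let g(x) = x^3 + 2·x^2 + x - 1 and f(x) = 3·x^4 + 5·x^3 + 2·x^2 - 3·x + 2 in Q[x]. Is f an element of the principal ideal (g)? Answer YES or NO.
In Q[x] the ideal (g) consists of all multiples of g, so f ∈ (g) iff g | f, i.e. iff the remainder of f on division by g is 0. Divide f by g (g is monic, so eliminate the leading term of the running remainder at each step):
  leading term 3·x^4: subtract (3·x)·g(x) = 3·x^4 + 6·x^3 + 3·x^2 - 3·x, leaving -x^3 - x^2 + 2
  leading term -x^3: subtract (-1)·g(x) = -x^3 - 2·x^2 - x + 1, leaving x^2 + x + 1
The remainder r(x) = x^2 + x + 1 ≠ 0 (and deg r < deg g), so g ∤ f, i.e. f ∉ (g).

Final answer: NO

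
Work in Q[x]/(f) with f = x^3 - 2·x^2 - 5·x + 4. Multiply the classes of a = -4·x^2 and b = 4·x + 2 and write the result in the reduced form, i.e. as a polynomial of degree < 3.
a · b ≡ -40·x^2 - 80·x + 64 (mod f(x))

First multiply in Q[x] without reducing: a · b = -16·x^3 - 8·x^2. Now divide by f(x) = x^3 - 2·x^2 - 5·x + 4, eliminating the leading term at each step:
  leading term -16·x^3: subtract (-16)·f(x) = -16·x^3 + 32·x^2 + 80·x - 64, leaving -40·x^2 - 80·x + 64
The degree is now < 3, so this is the remainder. Hence a · b ≡ -40·x^2 - 80·x + 64 in Q[x]/(f).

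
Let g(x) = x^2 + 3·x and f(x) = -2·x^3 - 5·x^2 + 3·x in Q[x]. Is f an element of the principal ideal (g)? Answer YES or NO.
In Q[x] the ideal (g) consists of all multiples of g, so f ∈ (g) iff g | f, i.e. iff the remainder of f on division by g is 0. Divide f by g (g is monic, so eliminate the leading term of the running remainder at each step):
  leading term -2·x^3: subtract (-2·x)·g(x) = -2·x^3 - 6·x^2, leaving x^2 + 3·x
  leading term x^2: subtract (1)·g(x) = x^2 + 3·x, leaving 0
The remainder is 0, so f(x) = g(x) · h(x) with h(x) = 1 - 2·x. Hence g | f, i.e. f ∈ (g).

Final answer: YES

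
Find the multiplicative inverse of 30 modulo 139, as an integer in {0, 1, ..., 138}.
Apply the extended Euclidean algorithm to (139, 30), tracking rows (r, s, t) with s·139 + t·30 = r. Each division r_prev = q·r_cur + r_new produces the new row as (previous row) − q·(current row):
  row A: (139, 1, 0)   [1·139 + 0·30 = 139]
  row B: (30, 0, 1)   [0·139 + 1·30 = 30]
  139 = 4·30 + 19   → row C = row A − 4·row B = (19, 1, −4)   [check: 1·139 − 4·30 = 19]
  30 = 1·19 + 11   → row D = row B − 1·row C = (11, −1, 5)   [check: −1·139 + 5·30 = 11]
  19 = 1·11 + 8   → row E = row C − 1·row D = (8, 2, −9)   [check: 2·139 − 9·30 = 8]
  11 = 1·8 + 3   → row F = row D − 1·row E = (3, −3, 14)   [check: −3·139 + 14·30 = 3]
  8 = 2·3 + 2   → row G = row E − 2·row F = (2, 8, −37)   [check: 8·139 − 37·30 = 2]
  3 = 1·2 + 1   → row H = row F − 1·row G = (1, −11, 51)   [check: −11·139 + 51·30 = 1]
  2 = 2·1 + 0   → remainder 0, stop. gcd = 1 (last nonzero row H).
The gcd is 1, so 30 is invertible mod 139. The last nonzero row gives −11·139 + 51·30 = 1, so t = 51. So 30^(−1) ≡ 51 (mod 139). Verify: 30 · 51 = 1530 ≡ 1 (mod 139). ✓

Final answer: 30^(−1) ≡ 51 (mod 139)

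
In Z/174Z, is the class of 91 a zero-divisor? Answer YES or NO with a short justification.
NO

gcd(91, 174) = 1, so 91 is a unit in Z/174Z (it has a multiplicative inverse). A unit cannot be a zero-divisor: if 91·b ≡ 0 then multiplying both sides by 91^(−1) gives b ≡ 0. So 91 is not a zero-divisor.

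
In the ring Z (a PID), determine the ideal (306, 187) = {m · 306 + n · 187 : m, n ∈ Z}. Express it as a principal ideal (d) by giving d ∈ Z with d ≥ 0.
(306, 187) = (17); d = 17

In the PID Z, (a, b) is generated by gcd(a, b). Compute gcd(306, 187) with the extended Euclidean algorithm, tracking rows (r, s, t) with s·306 + t·187 = r:
  row A: (306, 1, 0)   [1·306 + 0·187 = 306]
  row B: (187, 0, 1)   [0·306 + 1·187 = 187]
  306 = 1·187 + 119   → row C = row A − 1·row B = (119, 1, −1)   [check: 1·306 − 1·187 = 119]
  187 = 1·119 + 68   → row D = row B − 1·row C = (68, −1, 2)   [check: −1·306 + 2·187 = 68]
  119 = 1·68 + 51   → row E = row C − 1·row D = (51, 2, −3)   [check: 2·306 − 3·187 = 51]
  68 = 1·51 + 17   → row F = row D − 1·row E = (17, −3, 5)   [check: −3·306 + 5·187 = 17]
  51 = 3·17 + 0   → remainder 0, stop. gcd = 17 (last nonzero row F).
So gcd(306, 187) = 17, with Bézout identity −3·306 + 5·187 = 17. Containment (⊇): the Bézout identity exhibits 17 as an element of (306, 187), giving (17) ⊆ (306, 187). Containment (⊆): since 17 | 306 and 17 | 187 (306 = 17·18, 187 = 17·11), every Z-linear combination of 306 and 187 is divisible by 17, so (306, 187) ⊆ (17). Therefore (306, 187) = (17), d = 17.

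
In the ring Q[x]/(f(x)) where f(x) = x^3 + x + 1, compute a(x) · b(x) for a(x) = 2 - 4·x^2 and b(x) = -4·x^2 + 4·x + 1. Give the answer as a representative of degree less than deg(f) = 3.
a · b ≡ -28·x^2 + 8·x + 18 (mod f(x))

First multiply in Q[x] without reducing: a · b = 16·x^4 - 16·x^3 - 12·x^2 + 8·x + 2. Now divide by f(x) = x^3 + x + 1, eliminating the leading term at each step:
  leading term 16·x^4: subtract (16·x)·f(x) = 16·x^4 + 16·x^2 + 16·x, leaving -16·x^3 - 28·x^2 - 8·x + 2
  leading term -16·x^3: subtract (-16)·f(x) = -16·x^3 - 16·x - 16, leaving -28·x^2 + 8·x + 18
The degree is now < 3, so this is the remainder. Hence a · b ≡ -28·x^2 + 8·x + 18 in Q[x]/(f).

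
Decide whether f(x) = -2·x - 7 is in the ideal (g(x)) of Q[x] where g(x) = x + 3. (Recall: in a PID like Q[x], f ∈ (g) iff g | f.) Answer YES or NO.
NO

In Q[x] the ideal (g) consists of all multiples of g, so f ∈ (g) iff g | f, i.e. iff the remainder of f on division by g is 0. Divide f by g (g is monic, so eliminate the leading term of the running remainder at each step):
  leading term -2·x: subtract (-2)·g(x) = -2·x - 6, leaving -1
The remainder r(x) = -1 ≠ 0 (and deg r < deg g), so g ∤ f, i.e. f ∉ (g).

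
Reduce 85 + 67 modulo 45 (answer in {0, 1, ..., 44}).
17

Reduce the summands first: 85 ≡ 40, 67 ≡ 22 (mod 45), so 85 + 67 ≡ 40 + 22 (mod 45). 40 + 22 = 62; 62 = 1·45 + 17, so (85 + 67) mod 45 = 17.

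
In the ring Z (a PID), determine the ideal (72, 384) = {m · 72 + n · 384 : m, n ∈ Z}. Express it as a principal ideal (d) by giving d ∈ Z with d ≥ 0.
(72, 384) = (24); d = 24

In the PID Z, (a, b) is generated by gcd(a, b). Compute gcd(384, 72) with the extended Euclidean algorithm, tracking rows (r, s, t) with s·384 + t·72 = r:
  row A: (384, 1, 0)   [1·384 + 0·72 = 384]
  row B: (72, 0, 1)   [0·384 + 1·72 = 72]
  384 = 5·72 + 24   → row C = row A − 5·row B = (24, 1, −5)   [check: 1·384 − 5·72 = 24]
  72 = 3·24 + 0   → remainder 0, stop. gcd = 24 (last nonzero row C).
So gcd(72, 384) = 24, with Bézout identity 1·384 − 5·72 = 24. Containment (⊇): the Bézout identity exhibits 24 as an element of (72, 384), giving (24) ⊆ (72, 384). Containment (⊆): since 24 | 72 and 24 | 384 (72 = 24·3, 384 = 24·16), every Z-linear combination of 72 and 384 is divisible by 24, so (72, 384) ⊆ (24). Therefore (72, 384) = (24), d = 24.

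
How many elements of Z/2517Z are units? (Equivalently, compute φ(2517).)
Z/2517Z has φ(2517) = 1676 units

An element a ∈ Z/2517Z is a unit iff gcd(a, 2517) = 1, so the number of units is φ(2517). φ is multiplicative, with φ(p^e) = p^e − p^(e−1). Factorise 2517 = 3 · 839. Then
  φ(2517) = (3 − 1) · (839 − 1) = 2 · 838 = 1676.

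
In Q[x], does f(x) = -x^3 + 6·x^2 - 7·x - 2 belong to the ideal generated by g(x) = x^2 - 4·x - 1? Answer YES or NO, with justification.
YES

In Q[x] the ideal (g) consists of all multiples of g, so f ∈ (g) iff g | f, i.e. iff the remainder of f on division by g is 0. Divide f by g (g is monic, so eliminate the leading term of the running remainder at each step):
  leading term -x^3: subtract (-x)·g(x) = -x^3 + 4·x^2 + x, leaving 2·x^2 - 8·x - 2
  leading term 2·x^2: subtract (2)·g(x) = 2·x^2 - 8·x - 2, leaving 0
The remainder is 0, so f(x) = g(x) · h(x) with h(x) = 2 - x. Hence g | f, i.e. f ∈ (g).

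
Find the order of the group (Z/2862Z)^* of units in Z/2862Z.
(Z/2862Z)^* consists of the classes a with gcd(a, 2862) = 1, so its order is φ(2862). φ is multiplicative, with φ(p^e) = p^e − p^(e−1). Factorise 2862 = 2 · 3^3 · 53. Then
  φ(2862) = (2 − 1) · (3^3 − 3^2) · (53 − 1) = 1 · 18 · 52 = 936.
Thus |(Z/2862Z)^*| = 936.

Final answer: |(Z/2862Z)^*| = 936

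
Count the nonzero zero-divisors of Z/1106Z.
Z/1106Z has 637 nonzero zero-divisors

In Z/1106Z each nonzero element is either a unit (gcd with 1106 is 1) or a zero-divisor (gcd > 1). The number of units is φ(1106): factorise 1106 = 2 · 7 · 79, so φ(1106) = (2 − 1) · (7 − 1) · (79 − 1) = 1 · 6 · 78 = 468. The nonzero elements number 1106 − 1 = 1105. Hence the nonzero zero-divisors number 1105 − 468 = 637.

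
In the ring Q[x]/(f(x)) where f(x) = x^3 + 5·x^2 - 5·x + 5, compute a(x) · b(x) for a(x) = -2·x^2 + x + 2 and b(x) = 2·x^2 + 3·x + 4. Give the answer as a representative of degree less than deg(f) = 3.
a · b ≡ -101·x^2 + 110·x - 72 (mod f(x))

First multiply in Q[x] without reducing: a · b = -4·x^4 - 4·x^3 - x^2 + 10·x + 8. Now divide by f(x) = x^3 + 5·x^2 - 5·x + 5, eliminating the leading term at each step:
  leading term -4·x^4: subtract (-4·x)·f(x) = -4·x^4 - 20·x^3 + 20·x^2 - 20·x, leaving 16·x^3 - 21·x^2 + 30·x + 8
  leading term 16·x^3: subtract (16)·f(x) = 16·x^3 + 80·x^2 - 80·x + 80, leaving -101·x^2 + 110·x - 72
The degree is now < 3, so this is the remainder. Hence a · b ≡ -101·x^2 + 110·x - 72 in Q[x]/(f).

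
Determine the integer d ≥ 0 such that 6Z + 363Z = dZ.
In the PID Z, (a, b) is generated by gcd(a, b). Compute gcd(363, 6) with the extended Euclidean algorithm, tracking rows (r, s, t) with s·363 + t·6 = r:
  row A: (363, 1, 0)   [1·363 + 0·6 = 363]
  row B: (6, 0, 1)   [0·363 + 1·6 = 6]
  363 = 60·6 + 3   → row C = row A − 60·row B = (3, 1, −60)   [check: 1·363 − 60·6 = 3]
  6 = 2·3 + 0   → remainder 0, stop. gcd = 3 (last nonzero row C).
So gcd(6, 363) = 3, with Bézout identity 1·363 − 60·6 = 3. Containment (⊇): the Bézout identity exhibits 3 as an element of (6, 363), giving (3) ⊆ (6, 363). Containment (⊆): since 3 | 6 and 3 | 363 (6 = 3·2, 363 = 3·121), every Z-linear combination of 6 and 363 is divisible by 3, so (6, 363) ⊆ (3). Therefore (6, 363) = (3), d = 3.

Final answer: (6, 363) = (3); d = 3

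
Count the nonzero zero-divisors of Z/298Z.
Z/298Z has 149 nonzero zero-divisors

In Z/298Z each nonzero element is either a unit (gcd with 298 is 1) or a zero-divisor (gcd > 1). The number of units is φ(298): factorise 298 = 2 · 149, so φ(298) = (2 − 1) · (149 − 1) = 1 · 148 = 148. The nonzero elements number 298 − 1 = 297. Hence the nonzero zero-divisors number 297 − 148 = 149.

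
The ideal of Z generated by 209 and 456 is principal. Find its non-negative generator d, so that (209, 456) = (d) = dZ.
In the PID Z, (a, b) is generated by gcd(a, b). Compute gcd(456, 209) with the extended Euclidean algorithm, tracking rows (r, s, t) with s·456 + t·209 = r:
  row A: (456, 1, 0)   [1·456 + 0·209 = 456]
  row B: (209, 0, 1)   [0·456 + 1·209 = 209]
  456 = 2·209 + 38   → row C = row A − 2·row B = (38, 1, −2)   [check: 1·456 − 2·209 = 38]
  209 = 5·38 + 19   → row D = row B − 5·row C = (19, −5, 11)   [check: −5·456 + 11·209 = 19]
  38 = 2·19 + 0   → remainder 0, stop. gcd = 19 (last nonzero row D).
So gcd(209, 456) = 19, with Bézout identity −5·456 + 11·209 = 19. Containment (⊇): the Bézout identity exhibits 19 as an element of (209, 456), giving (19) ⊆ (209, 456). Containment (⊆): since 19 | 209 and 19 | 456 (209 = 19·11, 456 = 19·24), every Z-linear combination of 209 and 456 is divisible by 19, so (209, 456) ⊆ (19). Therefore (209, 456) = (19), d = 19.

Final answer: (209, 456) = (19); d = 19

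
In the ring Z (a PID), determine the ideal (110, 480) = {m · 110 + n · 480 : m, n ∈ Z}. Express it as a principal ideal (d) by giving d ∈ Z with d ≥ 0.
(110, 480) = (10); d = 10

In the PID Z, (a, b) is generated by gcd(a, b). Compute gcd(480, 110) with the extended Euclidean algorithm, tracking rows (r, s, t) with s·480 + t·110 = r:
  row A: (480, 1, 0)   [1·480 + 0·110 = 480]
  row B: (110, 0, 1)   [0·480 + 1·110 = 110]
  480 = 4·110 + 40   → row C = row A − 4·row B = (40, 1, −4)   [check: 1·480 − 4·110 = 40]
  110 = 2·40 + 30   → row D = row B − 2·row C = (30, −2, 9)   [check: −2·480 + 9·110 = 30]
  40 = 1·30 + 10   → row E = row C − 1·row D = (10, 3, −13)   [check: 3·480 − 13·110 = 10]
  30 = 3·10 + 0   → remainder 0, stop. gcd = 10 (last nonzero row E).
So gcd(110, 480) = 10, with Bézout identity 3·480 − 13·110 = 10. Containment (⊇): the Bézout identity exhibits 10 as an element of (110, 480), giving (10) ⊆ (110, 480). Containment (⊆): since 10 | 110 and 10 | 480 (110 = 10·11, 480 = 10·48), every Z-linear combination of 110 and 480 is divisible by 10, so (110, 480) ⊆ (10). Therefore (110, 480) = (10), d = 10.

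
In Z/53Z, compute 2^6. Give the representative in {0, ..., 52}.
Use repeated squaring. Binary(6) = 110. Walk through the bits of the exponent 6 left-to-right: at each bit after the leading one, square the running value, then multiply by 2 if the bit is 1 (always reducing mod 53):
  bit 1 = 1 (leading): start with 2.
  bit 2 = 1: square 2^2 = 4; bit is 1, so multiply 4·2 = 8 (mod 53).
  bit 3 = 0: square 8^2 = 64 ≡ 11 (mod 53).
Final value: 2^6 ≡ 11 (mod 53).

Final answer: 11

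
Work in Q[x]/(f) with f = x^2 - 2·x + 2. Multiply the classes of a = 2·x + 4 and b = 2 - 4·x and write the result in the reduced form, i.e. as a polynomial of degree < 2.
a · b ≡ 24 - 28·x (mod f(x))

First multiply in Q[x] without reducing: a · b = -8·x^2 - 12·x + 8. Now divide by f(x) = x^2 - 2·x + 2, eliminating the leading term at each step:
  leading term -8·x^2: subtract (-8)·f(x) = -8·x^2 + 16·x - 16, leaving 24 - 28·x
The degree is now < 2, so this is the remainder. Hence a · b ≡ 24 - 28·x in Q[x]/(f).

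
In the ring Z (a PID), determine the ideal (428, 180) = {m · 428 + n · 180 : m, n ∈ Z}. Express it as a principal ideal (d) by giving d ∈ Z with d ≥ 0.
(428, 180) = (4); d = 4

In the PID Z, (a, b) is generated by gcd(a, b). Compute gcd(428, 180) with the extended Euclidean algorithm, tracking rows (r, s, t) with s·428 + t·180 = r:
  row A: (428, 1, 0)   [1·428 + 0·180 = 428]
  row B: (180, 0, 1)   [0·428 + 1·180 = 180]
  428 = 2·180 + 68   → row C = row A − 2·row B = (68, 1, −2)   [check: 1·428 − 2·180 = 68]
  180 = 2·68 + 44   → row D = row B − 2·row C = (44, −2, 5)   [check: −2·428 + 5·180 = 44]
  68 = 1·44 + 24   → row E = row C − 1·row D = (24, 3, −7)   [check: 3·428 − 7·180 = 24]
  44 = 1·24 + 20   → row F = row D − 1·row E = (20, −5, 12)   [check: −5·428 + 12·180 = 20]
  24 = 1·20 + 4   → row G = row E − 1·row F = (4, 8, −19)   [check: 8·428 − 19·180 = 4]
  20 = 5·4 + 0   → remainder 0, stop. gcd = 4 (last nonzero row G).
So gcd(428, 180) = 4, with Bézout identity 8·428 − 19·180 = 4. Containment (⊇): the Bézout identity exhibits 4 as an element of (428, 180), giving (4) ⊆ (428, 180). Containment (⊆): since 4 | 428 and 4 | 180 (428 = 4·107, 180 = 4·45), every Z-linear combination of 428 and 180 is divisible by 4, so (428, 180) ⊆ (4). Therefore (428, 180) = (4), d = 4.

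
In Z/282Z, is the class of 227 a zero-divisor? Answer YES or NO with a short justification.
gcd(227, 282) = 1, so 227 is a unit in Z/282Z (it has a multiplicative inverse). A unit cannot be a zero-divisor: if 227·b ≡ 0 then multiplying both sides by 227^(−1) gives b ≡ 0. So 227 is not a zero-divisor.

Final answer: NO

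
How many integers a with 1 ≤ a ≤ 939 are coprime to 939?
624

The number of a ∈ {1, ..., 939} with gcd(a, 939) = 1 is by definition Euler's totient φ(939). φ is multiplicative, with φ(p^e) = p^e − p^(e−1). Factorise 939 = 3 · 313. Then
  φ(939) = (3 − 1) · (313 − 1) = 2 · 312 = 624.
So there are 624 such integers.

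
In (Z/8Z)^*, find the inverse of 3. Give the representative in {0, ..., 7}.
3^(−1) ≡ 3 (mod 8)

Apply the extended Euclidean algorithm to (8, 3), tracking rows (r, s, t) with s·8 + t·3 = r. Each division r_prev = q·r_cur + r_new produces the new row as (previous row) − q·(current row):
  row A: (8, 1, 0)   [1·8 + 0·3 = 8]
  row B: (3, 0, 1)   [0·8 + 1·3 = 3]
  8 = 2·3 + 2   → row C = row A − 2·row B = (2, 1, −2)   [check: 1·8 − 2·3 = 2]
  3 = 1·2 + 1   → row D = row B − 1·row C = (1, −1, 3)   [check: −1·8 + 3·3 = 1]
  2 = 2·1 + 0   → remainder 0, stop. gcd = 1 (last nonzero row D).
The gcd is 1, so 3 is invertible mod 8. The last nonzero row gives −1·8 + 3·3 = 1, so t = 3. So 3^(−1) ≡ 3 (mod 8). Verify: 3 · 3 = 9 ≡ 1 (mod 8). ✓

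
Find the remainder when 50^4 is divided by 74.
34

Use repeated squaring. Binary(4) = 100. Walk through the bits of the exponent 4 left-to-right: at each bit after the leading one, square the running value, then multiply by 50 if the bit is 1 (always reducing mod 74):
  bit 1 = 1 (leading): start with 50.
  bit 2 = 0: square 50^2 = 2500 ≡ 58 (mod 74).
  bit 3 = 0: square 58^2 = 3364 ≡ 34 (mod 74).
Final value: 50^4 ≡ 34 (mod 74).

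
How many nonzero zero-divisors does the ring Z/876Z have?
Z/876Z has 587 nonzero zero-divisors

In Z/876Z each nonzero element is either a unit (gcd with 876 is 1) or a zero-divisor (gcd > 1). The number of units is φ(876): factorise 876 = 2^2 · 3 · 73, so φ(876) = (2^2 − 2^1) · (3 − 1) · (73 − 1) = 2 · 2 · 72 = 288. The nonzero elements number 876 − 1 = 875. Hence the nonzero zero-divisors number 875 − 288 = 587.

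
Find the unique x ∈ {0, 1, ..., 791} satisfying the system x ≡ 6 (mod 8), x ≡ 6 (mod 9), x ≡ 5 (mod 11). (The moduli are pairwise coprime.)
x ≡ 654 (mod 792); the representative in [0, 792) is 654

The moduli 8, 9, 11 are pairwise coprime, so by the CRT there is a unique solution mod 8·9·11 = 792.
Solve by successive substitution. Start with x ≡ 6 (mod 8).
  Combine with x ≡ 6 (mod 9): write x = 6 + 8·t and require 6 + 8·t ≡ 6 (mod 9), i.e. 8·t ≡ 6 − 6 ≡ 0 (mod 9). Since 8^(−1) ≡ 8 (mod 9), t ≡ 8·0 ≡ 0 (mod 9). So x ≡ 6 + 8·0 = 6 (mod 72).
  Combine with x ≡ 5 (mod 11): write x = 6 + 72·t and require 6 + 72·t ≡ 5 (mod 11), i.e. 72·t ≡ 5 − 6 ≡ 10 (mod 11). Since 72^(−1) ≡ 2 (mod 11) (72 ≡ 6 (mod 11)), t ≡ 2·10 ≡ 9 (mod 11). So x ≡ 6 + 72·9 = 654 (mod 792).
Unique solution in [0, 792): x = 654.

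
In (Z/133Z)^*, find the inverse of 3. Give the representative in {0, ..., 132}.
Apply the extended Euclidean algorithm to (133, 3), tracking rows (r, s, t) with s·133 + t·3 = r. Each division r_prev = q·r_cur + r_new produces the new row as (previous row) − q·(current row):
  row A: (133, 1, 0)   [1·133 + 0·3 = 133]
  row B: (3, 0, 1)   [0·133 + 1·3 = 3]
  133 = 44·3 + 1   → row C = row A − 44·row B = (1, 1, −44)   [check: 1·133 − 44·3 = 1]
  3 = 3·1 + 0   → remainder 0, stop. gcd = 1 (last nonzero row C).
The gcd is 1, so 3 is invertible mod 133. The last nonzero row gives 1·133 − 44·3 = 1, so t = −44. So 3^(−1) ≡ −44 ≡ 89 (mod 133). Verify: 3 · 89 = 267 ≡ 1 (mod 133). ✓

Final answer: 3^(−1) ≡ 89 (mod 133)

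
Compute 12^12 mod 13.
Use repeated squaring. Binary(12) = 1100. Walk through the bits of the exponent 12 left-to-right: at each bit after the leading one, square the running value, then multiply by 12 if the bit is 1 (always reducing mod 13):
  bit 1 = 1 (leading): start with 12.
  bit 2 = 1: square 12^2 = 144 ≡ 1; bit is 1, so multiply 1·12 = 12 (mod 13).
  bit 3 = 0: square 12^2 = 144 ≡ 1 (mod 13).
  bit 4 = 0: square 1^2 = 1 (mod 13).
Final value: 12^12 ≡ 1 (mod 13).

Final answer: 1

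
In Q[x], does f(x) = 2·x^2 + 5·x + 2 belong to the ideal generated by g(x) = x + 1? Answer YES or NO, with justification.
In Q[x] the ideal (g) consists of all multiples of g, so f ∈ (g) iff g | f, i.e. iff the remainder of f on division by g is 0. Divide f by g (g is monic, so eliminate the leading term of the running remainder at each step):
  leading term 2·x^2: subtract (2·x)·g(x) = 2·x^2 + 2·x, leaving 3·x + 2
  leading term 3·x: subtract (3)·g(x) = 3·x + 3, leaving -1
The remainder r(x) = -1 ≠ 0 (and deg r < deg g), so g ∤ f, i.e. f ∉ (g).

Final answer: NO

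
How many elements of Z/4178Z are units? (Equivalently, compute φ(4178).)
Z/4178Z has φ(4178) = 2088 units

An element a ∈ Z/4178Z is a unit iff gcd(a, 4178) = 1, so the number of units is φ(4178). φ is multiplicative, with φ(p^e) = p^e − p^(e−1). Factorise 4178 = 2 · 2089. Then
  φ(4178) = (2 − 1) · (2089 − 1) = 1 · 2088 = 2088.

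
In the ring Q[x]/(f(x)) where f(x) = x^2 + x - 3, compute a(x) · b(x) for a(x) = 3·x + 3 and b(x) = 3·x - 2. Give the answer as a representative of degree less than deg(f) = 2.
a · b ≡ 21 - 6·x (mod f(x))

First multiply in Q[x] without reducing: a · b = 9·x^2 + 3·x - 6. Now divide by f(x) = x^2 + x - 3, eliminating the leading term at each step:
  leading term 9·x^2: subtract (9)·f(x) = 9·x^2 + 9·x - 27, leaving 21 - 6·x
The degree is now < 2, so this is the remainder. Hence a · b ≡ 21 - 6·x in Q[x]/(f).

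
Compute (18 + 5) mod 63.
23

Both summands are already reduced mod 63. 18 + 5 = 23; 23 = 0·63 + 23, so (18 + 5) mod 63 = 23.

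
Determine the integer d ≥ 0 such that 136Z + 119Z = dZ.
(136, 119) = (17); d = 17

In the PID Z, (a, b) is generated by gcd(a, b). Compute gcd(136, 119) with the extended Euclidean algorithm, tracking rows (r, s, t) with s·136 + t·119 = r:
  row A: (136, 1, 0)   [1·136 + 0·119 = 136]
  row B: (119, 0, 1)   [0·136 + 1·119 = 119]
  136 = 1·119 + 17   → row C = row A − 1·row B = (17, 1, −1)   [check: 1·136 − 1·119 = 17]
  119 = 7·17 + 0   → remainder 0, stop. gcd = 17 (last nonzero row C).
So gcd(136, 119) = 17, with Bézout identity 1·136 − 1·119 = 17. Containment (⊇): the Bézout identity exhibits 17 as an element of (136, 119), giving (17) ⊆ (136, 119). Containment (⊆): since 17 | 136 and 17 | 119 (136 = 17·8, 119 = 17·7), every Z-linear combination of 136 and 119 is divisible by 17, so (136, 119) ⊆ (17). Therefore (136, 119) = (17), d = 17.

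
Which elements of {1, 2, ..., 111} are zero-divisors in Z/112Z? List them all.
An element a ∈ Z/112Z (with a ≠ 0) is a zero-divisor iff gcd(a, 112) > 1 (because a is a unit precisely when gcd(a, n) = 1, and in Z/nZ every nonzero, non-unit element is a zero-divisor). Scan a = 1, ..., 111 and keep those with gcd(a, 112) > 1:
  gcd(2, 112) = 2, gcd(4, 112) = 4, gcd(6, 112) = 2, gcd(7, 112) = 7, gcd(8, 112) = 8, gcd(10, 112) = 2, gcd(12, 112) = 4, gcd(14, 112) = 14, gcd(16, 112) = 16, gcd(18, 112) = 2, gcd(20, 112) = 4, gcd(21, 112) = 7, gcd(22, 112) = 2, gcd(24, 112) = 8, gcd(26, 112) = 2, gcd(28, 112) = 28, gcd(30, 112) = 2, gcd(32, 112) = 16, gcd(34, 112) = 2, gcd(35, 112) = 7, gcd(36, 112) = 4, gcd(38, 112) = 2, gcd(40, 112) = 8, gcd(42, 112) = 14, gcd(44, 112) = 4, gcd(46, 112) = 2, gcd(48, 112) = 16, gcd(49, 112) = 7, gcd(50, 112) = 2, gcd(52, 112) = 4, gcd(54, 112) = 2, gcd(56, 112) = 56, gcd(58, 112) = 2, gcd(60, 112) = 4, gcd(62, 112) = 2, gcd(63, 112) = 7, gcd(64, 112) = 16, gcd(66, 112) = 2, gcd(68, 112) = 4, gcd(70, 112) = 14, gcd(72, 112) = 8, gcd(74, 112) = 2, gcd(76, 112) = 4, gcd(77, 112) = 7, gcd(78, 112) = 2, gcd(80, 112) = 16, gcd(82, 112) = 2, gcd(84, 112) = 28, gcd(86, 112) = 2, gcd(88, 112) = 8, gcd(90, 112) = 2, gcd(91, 112) = 7, gcd(92, 112) = 4, gcd(94, 112) = 2, gcd(96, 112) = 16, gcd(98, 112) = 14, gcd(100, 112) = 4, gcd(102, 112) = 2, gcd(104, 112) = 8, gcd(105, 112) = 7, gcd(106, 112) = 2, gcd(108, 112) = 4, gcd(110, 112) = 2.
All other a ∈ {1, ..., 111} have gcd(a, 112) = 1 and are units. So the nonzero zero-divisors are exactly the 63 values of a appearing in this scan.

Final answer: nonzero zero-divisors of Z/112Z = {2, 4, 6, 7, 8, 10, 12, 14, 16, 18, 20, 21, 22, 24, 26, 28, 30, 32, 34, 35, 36, 38, 40, 42, 44, 46, 48, 49, 50, 52, 54, 56, 58, 60, 62, 63, 64, 66, 68, 70, 72, 74, 76, 77, 78, 80, 82, 84, 86, 88, 90, 91, 92, 94, 96, 98, 100, 102, 104, 105, 106, 108, 110}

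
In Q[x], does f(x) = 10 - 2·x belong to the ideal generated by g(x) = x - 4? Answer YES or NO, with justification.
In Q[x] the ideal (g) consists of all multiples of g, so f ∈ (g) iff g | f, i.e. iff the remainder of f on division by g is 0. Divide f by g (g is monic, so eliminate the leading term of the running remainder at each step):
  leading term -2·x: subtract (-2)·g(x) = 8 - 2·x, leaving 2
The remainder r(x) = 2 ≠ 0 (and deg r < deg g), so g ∤ f, i.e. f ∉ (g).

Final answer: NO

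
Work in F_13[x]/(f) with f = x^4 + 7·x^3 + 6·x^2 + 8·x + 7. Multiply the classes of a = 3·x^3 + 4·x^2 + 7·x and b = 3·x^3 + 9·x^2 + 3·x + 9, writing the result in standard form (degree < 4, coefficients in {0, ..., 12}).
a · b ≡ 6·x^3 + 3·x^2 + 1 (mod f(x))

Multiply as integer polynomials: a · b = 9·x^6 + 39·x^5 + 66·x^4 + 102·x^3 + 57·x^2 + 63·x. Reducing coefficients mod 13: a · b ≡ 9·x^6 + x^4 + 11·x^3 + 5·x^2 + 11·x. Now divide by f(x) = x^4 + 7·x^3 + 6·x^2 + 8·x + 7 in F_13[x], eliminating the leading term at each step:
  leading term 9·x^6: subtract (9·x^2)·f(x) = 9·x^6 + 11·x^5 + 2·x^4 + 7·x^3 + 11·x^2, leaving 2·x^5 + 12·x^4 + 4·x^3 + 7·x^2 + 11·x (coefficients mod 13)
  leading term 2·x^5: subtract (2·x)·f(x) = 2·x^5 + x^4 + 12·x^3 + 3·x^2 + x, leaving 11·x^4 + 5·x^3 + 4·x^2 + 10·x (coefficients mod 13)
  leading term 11·x^4: subtract (11)·f(x) = 11·x^4 + 12·x^3 + x^2 + 10·x + 12, leaving 6·x^3 + 3·x^2 + 1 (coefficients mod 13)
The degree is now < 4, so this is the remainder. Hence a · b ≡ 6·x^3 + 3·x^2 + 1 in F_13[x]/(f).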